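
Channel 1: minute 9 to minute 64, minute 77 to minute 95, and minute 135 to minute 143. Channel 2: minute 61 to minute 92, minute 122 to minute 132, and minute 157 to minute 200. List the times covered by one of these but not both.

A but not B: minute 9 to minute 61, minute 92 to minute 95, minute 135 to minute 143.
B but not A: minute 64 to minute 77, minute 122 to minute 132, minute 157 to minute 200.
Combining gives A △ B.

minute 9 to minute 61, minute 64 to minute 77, minute 92 to minute 95, minute 122 to minute 132, minute 135 to minute 143, minute 157 to minute 200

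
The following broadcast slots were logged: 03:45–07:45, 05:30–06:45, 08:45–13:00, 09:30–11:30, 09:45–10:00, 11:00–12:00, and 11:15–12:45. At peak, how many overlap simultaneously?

Sweep endpoints in order; track running count of active intervals.
Peak of 4 reached at 11:15.

4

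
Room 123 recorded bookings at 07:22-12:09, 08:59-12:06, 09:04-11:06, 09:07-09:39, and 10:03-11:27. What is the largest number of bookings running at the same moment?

Walk the sorted start/end points keeping a running depth.
The depth first hits 4 at 09:07.

4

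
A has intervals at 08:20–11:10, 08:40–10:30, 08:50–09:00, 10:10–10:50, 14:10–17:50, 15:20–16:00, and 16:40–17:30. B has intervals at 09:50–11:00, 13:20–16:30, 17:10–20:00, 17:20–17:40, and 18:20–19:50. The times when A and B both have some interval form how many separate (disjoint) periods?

3

A, merged: 08:20-11:10, 14:10-17:50.
B, merged: 09:50-11:00, 13:20-16:30, 17:10-20:00.
A ∩ B = 09:50-11:00, 14:10-16:30, 17:10-17:50.
That is 3 disjoint pieces.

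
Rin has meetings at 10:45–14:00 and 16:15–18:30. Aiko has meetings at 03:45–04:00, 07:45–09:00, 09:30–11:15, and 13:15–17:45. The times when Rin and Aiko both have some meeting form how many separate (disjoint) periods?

3

A ∩ B = 10:45-11:15, 13:15-14:00, 16:15-17:45.
That is 3 disjoint pieces.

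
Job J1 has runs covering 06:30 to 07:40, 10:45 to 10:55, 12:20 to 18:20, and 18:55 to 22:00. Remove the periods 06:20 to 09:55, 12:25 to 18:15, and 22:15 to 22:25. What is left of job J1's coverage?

06:30–07:40: fully covered by B → removed.
10:45–10:55: no B overlap → unchanged.
12:20–18:20 minus B → 12:20–12:25, 18:15–18:20.
18:55–22:00: no B overlap → unchanged.

10:45–10:55, 12:20–12:25, 18:15–18:20, 18:55–22:00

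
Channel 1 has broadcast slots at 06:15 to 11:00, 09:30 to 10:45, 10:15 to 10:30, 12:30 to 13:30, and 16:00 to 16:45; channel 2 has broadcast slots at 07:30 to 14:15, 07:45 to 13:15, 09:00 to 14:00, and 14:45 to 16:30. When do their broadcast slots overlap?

A, merged: 06:15–11:00, 12:30–13:30, 16:00–16:45.
B, merged: 07:30–14:15, 14:45–16:30.
06:15–11:00 overlaps B on 07:30–11:00.
12:30–13:30 overlaps B on 12:30–13:30.
16:00–16:45 overlaps B on 16:00–16:30.

07:30–11:00, 12:30–13:30, 16:00–16:30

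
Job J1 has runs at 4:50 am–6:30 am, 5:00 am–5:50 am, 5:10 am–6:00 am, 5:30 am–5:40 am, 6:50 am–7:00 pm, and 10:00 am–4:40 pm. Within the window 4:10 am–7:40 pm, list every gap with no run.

4:10 am–4:50 am, 6:30 am–6:50 am, 7:00 pm–7:40 pm

Covered (merged): 4:50 am–6:30 am, 6:50 am–7:00 pm.
Gaps within 4:10 am–7:40 pm: 4:10 am–4:50 am, 6:30 am–6:50 am, 7:00 pm–7:40 pm.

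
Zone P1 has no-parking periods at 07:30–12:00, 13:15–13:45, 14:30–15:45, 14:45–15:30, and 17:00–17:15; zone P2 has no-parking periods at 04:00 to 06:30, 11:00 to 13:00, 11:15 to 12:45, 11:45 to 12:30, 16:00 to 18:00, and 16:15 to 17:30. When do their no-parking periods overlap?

11:00–12:00, 17:00–17:15

First set merges to 07:30–12:00, 13:15–13:45, 14:30–15:45, 17:00–17:15.
Second set merges to 04:00–06:30, 11:00–13:00, 16:00–18:00.
07:30–12:00 meets the second set on 11:00–12:00.
13:15–13:45: no overlap with the second set.
14:30–15:45: no overlap with the second set.
17:00–17:15 meets the second set on 17:00–17:15.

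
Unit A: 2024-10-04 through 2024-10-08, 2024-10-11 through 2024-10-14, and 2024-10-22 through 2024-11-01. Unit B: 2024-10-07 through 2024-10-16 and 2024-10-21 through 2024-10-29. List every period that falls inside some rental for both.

2024-10-07 through 2024-10-08, 2024-10-11 through 2024-10-14, 2024-10-22 through 2024-10-29

2024-10-04 through 2024-10-08 meets the second set on 2024-10-07 through 2024-10-08.
2024-10-11 through 2024-10-14 meets the second set on 2024-10-11 through 2024-10-14.
2024-10-22 through 2024-11-01 meets the second set on 2024-10-22 through 2024-10-29.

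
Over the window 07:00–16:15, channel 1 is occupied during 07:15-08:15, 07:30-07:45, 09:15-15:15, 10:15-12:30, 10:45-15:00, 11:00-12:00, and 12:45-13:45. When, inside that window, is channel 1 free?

07:00–07:15, 08:15–09:15, 15:15–16:15

The merged coverage is 07:15–08:15, 09:15–15:15.
Complement within 07:00–16:15: 07:00–07:15, 08:15–09:15, 15:15–16:15.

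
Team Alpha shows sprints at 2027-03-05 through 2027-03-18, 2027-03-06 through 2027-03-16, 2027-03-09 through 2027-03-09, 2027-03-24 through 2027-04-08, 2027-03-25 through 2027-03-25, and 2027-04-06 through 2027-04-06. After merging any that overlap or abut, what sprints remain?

2027-03-05 through 2027-03-18, 2027-03-24 through 2027-04-08

2027-03-06 through 2027-03-16 overlaps/touches 2027-03-05 through 2027-03-18 → extend to 2027-03-05 through 2027-03-18.
2027-03-09 through 2027-03-09 overlaps/touches 2027-03-05 through 2027-03-18 → extend to 2027-03-05 through 2027-03-18.
2027-03-24 through 2027-04-08 is disjoint → start new block.
2027-03-25 through 2027-03-25 overlaps/touches 2027-03-24 through 2027-04-08 → extend to 2027-03-24 through 2027-04-08.
2027-04-06 through 2027-04-06 overlaps/touches 2027-03-24 through 2027-04-08 → extend to 2027-03-24 through 2027-04-08.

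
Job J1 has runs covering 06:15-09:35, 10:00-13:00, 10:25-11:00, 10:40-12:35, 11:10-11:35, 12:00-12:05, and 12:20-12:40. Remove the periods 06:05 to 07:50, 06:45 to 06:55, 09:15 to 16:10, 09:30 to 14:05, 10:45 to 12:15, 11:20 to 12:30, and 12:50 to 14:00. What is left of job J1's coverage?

07:50–09:15

A, merged: 06:15–09:35, 10:00–13:00.
B, merged: 06:05–07:50, 09:15–16:10.
06:15–09:35 with B removed leaves 07:50–09:15.
10:00–13:00 lies entirely inside B → drops out.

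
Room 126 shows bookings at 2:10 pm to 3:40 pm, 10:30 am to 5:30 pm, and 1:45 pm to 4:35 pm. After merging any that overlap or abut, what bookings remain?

Sort by start: 10:30 am–5:30 pm, 1:45 pm–4:35 pm, 2:10 pm–3:40 pm.
1:45 pm–4:35 pm overlaps/touches 10:30 am–5:30 pm → extend to 10:30 am–5:30 pm.
2:10 pm–3:40 pm overlaps/touches 10:30 am–5:30 pm → extend to 10:30 am–5:30 pm.

10:30 am–5:30 pm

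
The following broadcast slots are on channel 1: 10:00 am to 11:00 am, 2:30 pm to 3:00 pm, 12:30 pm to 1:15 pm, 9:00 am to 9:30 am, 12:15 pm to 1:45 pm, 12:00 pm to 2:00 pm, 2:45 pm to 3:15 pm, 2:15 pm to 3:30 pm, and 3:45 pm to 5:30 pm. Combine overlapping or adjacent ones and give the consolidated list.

Sort by start: 9:00 am-9:30 am, 10:00 am-11:00 am, 12:00 pm-2:00 pm, 12:15 pm-1:45 pm, 12:30 pm-1:15 pm, 2:15 pm-3:30 pm, 2:30 pm-3:00 pm, 2:45 pm-3:15 pm, 3:45 pm-5:30 pm.
10:00 am-11:00 am is disjoint → start new block.
12:00 pm-2:00 pm is disjoint → start new block.
12:15 pm-1:45 pm overlaps/touches 12:00 pm-2:00 pm → extend to 12:00 pm-2:00 pm.
12:30 pm-1:15 pm overlaps/touches 12:00 pm-2:00 pm → extend to 12:00 pm-2:00 pm.
2:15 pm-3:30 pm is disjoint → start new block.
2:30 pm-3:00 pm overlaps/touches 2:15 pm-3:30 pm → extend to 2:15 pm-3:30 pm.
2:45 pm-3:15 pm overlaps/touches 2:15 pm-3:30 pm → extend to 2:15 pm-3:30 pm.
3:45 pm-5:30 pm is disjoint → start new block.

9:00 am-9:30 am, 10:00 am-11:00 am, 12:00 pm-2:00 pm, 2:15 pm-3:30 pm, 3:45 pm-5:30 pm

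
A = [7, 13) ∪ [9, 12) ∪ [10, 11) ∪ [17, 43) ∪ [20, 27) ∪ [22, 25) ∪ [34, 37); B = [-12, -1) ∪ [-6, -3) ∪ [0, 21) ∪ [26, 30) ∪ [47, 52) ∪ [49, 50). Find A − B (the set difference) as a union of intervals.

First set merges to [7, 13), [17, 43).
Second set merges to [-12, -1), [0, 21), [26, 30), [47, 52).
[7, 13): entirely removed.
[17, 43) \ B = [21, 26), [30, 43).

[21, 26) ∪ [30, 43)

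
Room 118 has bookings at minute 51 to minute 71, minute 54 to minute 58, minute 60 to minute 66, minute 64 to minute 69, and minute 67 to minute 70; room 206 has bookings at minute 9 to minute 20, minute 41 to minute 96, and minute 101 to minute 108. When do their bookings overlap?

Merge the first list: minute 51 to minute 71.
minute 51 to minute 71 overlaps B on minute 51 to minute 71.

minute 51 to minute 71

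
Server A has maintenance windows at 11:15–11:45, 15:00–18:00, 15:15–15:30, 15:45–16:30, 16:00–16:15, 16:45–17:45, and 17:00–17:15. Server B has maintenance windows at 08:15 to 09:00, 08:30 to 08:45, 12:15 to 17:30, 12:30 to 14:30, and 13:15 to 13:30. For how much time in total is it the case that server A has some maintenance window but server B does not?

1 h

First set merges to 11:15-11:45, 15:00-18:00.
Second set merges to 08:15-09:00, 12:15-17:30.
A \ B = 11:15-11:45, 17:30-18:00.
Total: 30 min + 30 min = 1 h.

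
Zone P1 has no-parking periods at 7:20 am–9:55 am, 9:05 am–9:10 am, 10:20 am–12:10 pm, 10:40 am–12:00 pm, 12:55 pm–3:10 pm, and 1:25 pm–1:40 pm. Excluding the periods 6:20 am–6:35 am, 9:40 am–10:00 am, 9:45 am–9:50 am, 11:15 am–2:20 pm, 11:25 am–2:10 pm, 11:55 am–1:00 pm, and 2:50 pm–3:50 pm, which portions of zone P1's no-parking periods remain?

First set merges to 7:20 am-9:55 am, 10:20 am-12:10 pm, 12:55 pm-3:10 pm.
Second set merges to 6:20 am-6:35 am, 9:40 am-10:00 am, 11:15 am-2:20 pm, 2:50 pm-3:50 pm.
7:20 am-9:55 am \ B = 7:20 am-9:40 am.
10:20 am-12:10 pm \ B = 10:20 am-11:15 am.
12:55 pm-3:10 pm \ B = 2:20 pm-2:50 pm.

7:20 am-9:40 am, 10:20 am-11:15 am, 2:20 pm-2:50 pm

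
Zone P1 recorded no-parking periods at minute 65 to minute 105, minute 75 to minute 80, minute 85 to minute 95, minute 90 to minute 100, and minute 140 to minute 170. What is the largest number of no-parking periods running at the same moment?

3

Sweep endpoints in order; track running count of active intervals.
Peak of 3 reached at minute 90.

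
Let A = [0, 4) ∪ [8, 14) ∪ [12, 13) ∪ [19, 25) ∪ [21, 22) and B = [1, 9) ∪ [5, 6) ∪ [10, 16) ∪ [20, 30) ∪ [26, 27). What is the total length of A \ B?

3

First set merges to [0, 4), [8, 14), [19, 25).
Second set merges to [1, 9), [10, 16), [20, 30).
A \ B = [0, 1), [9, 10), [19, 20).
Total: 1 + 1 + 1 = 3.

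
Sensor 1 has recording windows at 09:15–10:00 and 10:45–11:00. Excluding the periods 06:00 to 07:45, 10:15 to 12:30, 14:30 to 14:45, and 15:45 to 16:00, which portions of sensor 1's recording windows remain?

09:15–10:00

09:15–10:00: nothing removed.
10:45–11:00: entirely removed.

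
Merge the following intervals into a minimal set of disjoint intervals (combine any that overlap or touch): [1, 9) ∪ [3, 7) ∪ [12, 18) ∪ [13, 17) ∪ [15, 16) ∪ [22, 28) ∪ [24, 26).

[1, 9) ∪ [12, 18) ∪ [22, 28)

[3, 7) overlaps/touches [1, 9) → extend to [1, 9).
[12, 18) is disjoint → start new block.
[13, 17) overlaps/touches [12, 18) → extend to [12, 18).
[15, 16) overlaps/touches [12, 18) → extend to [12, 18).
[22, 28) is disjoint → start new block.
[24, 26) overlaps/touches [22, 28) → extend to [22, 28).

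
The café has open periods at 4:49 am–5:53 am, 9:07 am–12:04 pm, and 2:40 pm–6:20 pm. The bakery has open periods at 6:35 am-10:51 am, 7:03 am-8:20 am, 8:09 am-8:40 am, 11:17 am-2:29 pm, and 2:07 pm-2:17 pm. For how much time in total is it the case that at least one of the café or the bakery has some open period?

12 h 38 min

Merge the second list: 6:35 am-10:51 am, 11:17 am-2:29 pm.
A ∪ B = 4:49 am-5:53 am, 6:35 am-2:29 pm, 2:40 pm-6:20 pm.
Total: 1 h 4 min + 7 h 54 min + 3 h 40 min = 12 h 38 min.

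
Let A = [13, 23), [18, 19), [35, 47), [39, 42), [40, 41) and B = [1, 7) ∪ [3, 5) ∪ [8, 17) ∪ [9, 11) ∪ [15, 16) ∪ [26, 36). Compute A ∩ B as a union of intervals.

A, merged: [13, 23), [35, 47).
B, merged: [1, 7), [8, 17), [26, 36).
[13, 23) ∩ B → [13, 17).
[35, 47) ∩ B → [35, 36).

[13, 17) ∪ [35, 36)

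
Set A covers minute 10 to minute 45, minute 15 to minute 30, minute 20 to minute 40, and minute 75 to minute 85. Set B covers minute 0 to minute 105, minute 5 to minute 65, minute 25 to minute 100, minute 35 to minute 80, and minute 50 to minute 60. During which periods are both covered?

A, merged: minute 10 to minute 45, minute 75 to minute 85.
B, merged: minute 0 to minute 105.
minute 10 to minute 45 overlaps B on minute 10 to minute 45.
minute 75 to minute 85 overlaps B on minute 75 to minute 85.

minute 10 to minute 45, minute 75 to minute 85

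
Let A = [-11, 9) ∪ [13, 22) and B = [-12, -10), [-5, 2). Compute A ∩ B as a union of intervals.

[-11, -10) ∪ [-5, 2)

[-11, 9) overlaps B on [-11, -10), [-5, 2).
[13, 22) falls entirely outside B.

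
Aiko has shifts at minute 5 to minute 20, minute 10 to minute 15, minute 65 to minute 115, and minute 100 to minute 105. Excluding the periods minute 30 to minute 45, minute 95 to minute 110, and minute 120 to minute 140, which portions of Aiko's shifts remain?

A, merged: minute 5 to minute 20, minute 65 to minute 115.
minute 5 to minute 20 is untouched.
minute 65 to minute 115 with B removed leaves minute 65 to minute 95, minute 110 to minute 115.

minute 5 to minute 20, minute 65 to minute 95, minute 110 to minute 115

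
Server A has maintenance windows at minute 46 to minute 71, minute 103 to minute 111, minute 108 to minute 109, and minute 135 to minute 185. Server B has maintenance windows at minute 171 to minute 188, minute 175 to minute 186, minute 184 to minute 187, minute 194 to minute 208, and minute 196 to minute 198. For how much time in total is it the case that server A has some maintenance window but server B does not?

69 minutes

First set merges to minute 46 to minute 71, minute 103 to minute 111, minute 135 to minute 185.
Second set merges to minute 171 to minute 188, minute 194 to minute 208.
A \ B = minute 46 to minute 71, minute 103 to minute 111, minute 135 to minute 171.
Total: 25 minutes + 8 minutes + 36 minutes = 69 minutes.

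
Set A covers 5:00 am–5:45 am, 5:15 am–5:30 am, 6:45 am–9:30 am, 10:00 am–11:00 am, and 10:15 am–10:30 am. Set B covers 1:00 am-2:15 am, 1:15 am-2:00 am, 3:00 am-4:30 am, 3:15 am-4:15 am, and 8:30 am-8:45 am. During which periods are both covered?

A, merged: 5:00 am–5:45 am, 6:45 am–9:30 am, 10:00 am–11:00 am.
B, merged: 1:00 am–2:15 am, 3:00 am–4:30 am, 8:30 am–8:45 am.
5:00 am–5:45 am falls entirely outside B.
6:45 am–9:30 am overlaps B on 8:30 am–8:45 am.
10:00 am–11:00 am falls entirely outside B.

8:30 am–8:45 am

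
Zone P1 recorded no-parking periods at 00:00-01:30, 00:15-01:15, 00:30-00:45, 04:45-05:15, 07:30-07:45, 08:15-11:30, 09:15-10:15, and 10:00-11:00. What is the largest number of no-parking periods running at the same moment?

3

Sweep endpoints in order; track running count of active intervals.
Peak of 3 reached at 00:30.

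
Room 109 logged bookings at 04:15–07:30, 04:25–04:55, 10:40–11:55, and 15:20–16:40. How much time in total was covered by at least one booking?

5 h 50 min

Merged: 04:15–07:30, 10:40–11:55, 15:20–16:40.
Lengths: 3 h 15 min + 1 h 15 min + 1 h 20 min = 5 h 50 min.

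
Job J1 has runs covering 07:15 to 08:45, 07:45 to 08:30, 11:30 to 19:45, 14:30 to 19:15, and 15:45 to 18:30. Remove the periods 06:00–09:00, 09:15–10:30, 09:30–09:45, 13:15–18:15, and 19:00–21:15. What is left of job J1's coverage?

A, merged: 07:15–08:45, 11:30–19:45.
B, merged: 06:00–09:00, 09:15–10:30, 13:15–18:15, 19:00–21:15.
07:15–08:45 lies entirely inside B → drops out.
11:30–19:45 with B removed leaves 11:30–13:15, 18:15–19:00.

11:30–13:15, 18:15–19:00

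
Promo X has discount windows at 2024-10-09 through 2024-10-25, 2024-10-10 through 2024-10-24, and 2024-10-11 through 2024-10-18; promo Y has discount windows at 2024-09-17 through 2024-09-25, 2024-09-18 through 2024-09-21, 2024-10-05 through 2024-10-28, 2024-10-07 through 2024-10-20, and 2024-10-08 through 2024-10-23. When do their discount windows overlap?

2024-10-09 through 2024-10-25

A, merged: 2024-10-09 through 2024-10-25.
B, merged: 2024-09-17 through 2024-09-25, 2024-10-05 through 2024-10-28.
2024-10-09 through 2024-10-25 meets the second set on 2024-10-09 through 2024-10-25.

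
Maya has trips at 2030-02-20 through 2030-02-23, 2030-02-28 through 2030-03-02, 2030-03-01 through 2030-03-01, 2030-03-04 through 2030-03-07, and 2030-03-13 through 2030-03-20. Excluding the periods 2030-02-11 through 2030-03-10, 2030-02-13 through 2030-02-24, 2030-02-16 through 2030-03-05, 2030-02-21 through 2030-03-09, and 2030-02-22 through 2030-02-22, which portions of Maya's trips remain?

Merge the first list: 2030-02-20 through 2030-02-23, 2030-02-28 through 2030-03-02, 2030-03-04 through 2030-03-07, 2030-03-13 through 2030-03-20.
Merge the second list: 2030-02-11 through 2030-03-10.
2030-02-20 through 2030-02-23 lies entirely inside B → drops out.
2030-02-28 through 2030-03-02 lies entirely inside B → drops out.
2030-03-04 through 2030-03-07 lies entirely inside B → drops out.
2030-03-13 through 2030-03-20 is untouched.

2030-03-13 through 2030-03-20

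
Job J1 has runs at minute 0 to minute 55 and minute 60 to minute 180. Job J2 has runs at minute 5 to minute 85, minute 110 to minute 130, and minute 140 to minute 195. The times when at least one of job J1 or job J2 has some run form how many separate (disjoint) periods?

A ∪ B = minute 0 to minute 195.
That is 1 disjoint piece.

1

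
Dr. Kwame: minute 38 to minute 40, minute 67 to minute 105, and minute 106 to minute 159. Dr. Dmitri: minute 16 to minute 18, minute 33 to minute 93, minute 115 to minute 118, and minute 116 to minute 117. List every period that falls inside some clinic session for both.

Merge the second list: minute 16 to minute 18, minute 33 to minute 93, minute 115 to minute 118.
minute 38 to minute 40 ∩ B → minute 38 to minute 40.
minute 67 to minute 105 ∩ B → minute 67 to minute 93.
minute 106 to minute 159 ∩ B → minute 115 to minute 118.

minute 38 to minute 40, minute 67 to minute 93, minute 115 to minute 118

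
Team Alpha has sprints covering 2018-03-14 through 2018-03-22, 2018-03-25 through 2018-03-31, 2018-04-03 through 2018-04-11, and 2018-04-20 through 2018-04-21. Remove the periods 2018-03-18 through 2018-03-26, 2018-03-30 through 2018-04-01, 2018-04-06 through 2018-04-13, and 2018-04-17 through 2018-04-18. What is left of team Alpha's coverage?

2018-03-14 through 2018-03-17, 2018-03-27 through 2018-03-29, 2018-04-03 through 2018-04-05, 2018-04-20 through 2018-04-21

2018-03-14 through 2018-03-22 minus B → 2018-03-14 through 2018-03-17.
2018-03-25 through 2018-03-31 minus B → 2018-03-27 through 2018-03-29.
2018-04-03 through 2018-04-11 minus B → 2018-04-03 through 2018-04-05.
2018-04-20 through 2018-04-21: no B overlap → unchanged.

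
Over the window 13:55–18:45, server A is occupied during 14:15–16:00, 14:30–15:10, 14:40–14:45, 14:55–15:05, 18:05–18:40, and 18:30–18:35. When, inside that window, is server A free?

13:55-14:15, 16:00-18:05, 18:40-18:45

After merging, the occupied span is 14:15-16:00, 18:05-18:40.
Gaps within 13:55-18:45: 13:55-14:15, 16:00-18:05, 18:40-18:45.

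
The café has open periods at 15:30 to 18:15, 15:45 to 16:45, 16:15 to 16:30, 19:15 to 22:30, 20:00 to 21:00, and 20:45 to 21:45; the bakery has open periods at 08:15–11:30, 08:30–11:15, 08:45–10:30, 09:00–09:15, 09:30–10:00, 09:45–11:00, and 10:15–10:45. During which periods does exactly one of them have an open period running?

08:15-11:30, 15:30-18:15, 19:15-22:30

First set merges to 15:30-18:15, 19:15-22:30.
Second set merges to 08:15-11:30.
A \ B = 15:30-18:15, 19:15-22:30.
B \ A = 08:15-11:30.
Union of the two gives the symmetric difference.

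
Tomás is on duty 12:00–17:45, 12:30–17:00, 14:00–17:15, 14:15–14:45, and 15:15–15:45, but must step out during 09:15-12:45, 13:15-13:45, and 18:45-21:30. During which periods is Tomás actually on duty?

12:45–13:15, 13:45–17:45

First set merges to 12:00–17:45.
12:00–17:45 with B removed leaves 12:45–13:15, 13:45–17:45.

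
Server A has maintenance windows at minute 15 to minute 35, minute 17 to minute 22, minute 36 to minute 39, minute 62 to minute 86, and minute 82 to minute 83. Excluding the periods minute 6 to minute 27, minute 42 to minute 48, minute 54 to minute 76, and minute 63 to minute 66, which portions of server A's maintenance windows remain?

First set merges to minute 15 to minute 35, minute 36 to minute 39, minute 62 to minute 86.
Second set merges to minute 6 to minute 27, minute 42 to minute 48, minute 54 to minute 76.
minute 15 to minute 35 with B removed leaves minute 27 to minute 35.
minute 36 to minute 39 is untouched.
minute 62 to minute 86 with B removed leaves minute 76 to minute 86.

minute 27 to minute 35, minute 36 to minute 39, minute 76 to minute 86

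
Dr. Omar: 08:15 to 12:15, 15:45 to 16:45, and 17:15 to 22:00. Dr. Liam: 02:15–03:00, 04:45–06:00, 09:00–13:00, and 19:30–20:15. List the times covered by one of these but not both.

A \ B = 08:15–09:00, 15:45–16:45, 17:15–19:30, 20:15–22:00.
B \ A = 02:15–03:00, 04:45–06:00, 12:15–13:00.
Union of the two gives the symmetric difference.

02:15–03:00, 04:45–06:00, 08:15–09:00, 12:15–13:00, 15:45–16:45, 17:15–19:30, 20:15–22:00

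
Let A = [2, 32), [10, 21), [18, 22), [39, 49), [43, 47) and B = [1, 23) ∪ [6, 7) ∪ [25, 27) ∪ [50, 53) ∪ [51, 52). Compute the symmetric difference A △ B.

Merge the first list: [2, 32), [39, 49).
Merge the second list: [1, 23), [25, 27), [50, 53).
Only in the first: [23, 25), [27, 32), [39, 49).
Only in the second: [1, 2), [50, 53).
Together these are the periods covered by exactly one.

[1, 2) ∪ [23, 25) ∪ [27, 32) ∪ [39, 49) ∪ [50, 53)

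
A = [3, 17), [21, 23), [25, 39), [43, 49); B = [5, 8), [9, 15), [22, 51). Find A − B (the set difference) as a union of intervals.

[3, 5) ∪ [8, 9) ∪ [15, 17) ∪ [21, 22)

[3, 17) minus B → [3, 5), [8, 9), [15, 17).
[21, 23) minus B → [21, 22).
[25, 39): fully covered by B → removed.
[43, 49): fully covered by B → removed.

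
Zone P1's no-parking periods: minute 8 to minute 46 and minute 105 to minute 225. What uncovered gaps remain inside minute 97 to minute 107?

minute 97 to minute 105

The merged coverage is minute 8 to minute 46, minute 105 to minute 225.
Gaps within minute 97 to minute 107: minute 97 to minute 105.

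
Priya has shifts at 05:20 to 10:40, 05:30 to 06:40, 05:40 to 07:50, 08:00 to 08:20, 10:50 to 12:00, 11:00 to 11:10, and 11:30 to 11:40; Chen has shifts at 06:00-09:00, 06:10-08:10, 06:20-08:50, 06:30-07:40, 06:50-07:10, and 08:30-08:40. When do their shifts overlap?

A, merged: 05:20-10:40, 10:50-12:00.
B, merged: 06:00-09:00.
05:20-10:40 ∩ B → 06:00-09:00.
10:50-12:00 meets no B interval.

06:00-09:00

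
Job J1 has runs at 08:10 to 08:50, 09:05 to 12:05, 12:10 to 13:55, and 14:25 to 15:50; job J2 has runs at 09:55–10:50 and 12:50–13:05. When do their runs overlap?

08:10–08:50 falls entirely outside B.
09:05–12:05 overlaps B on 09:55–10:50.
12:10–13:55 overlaps B on 12:50–13:05.
14:25–15:50 falls entirely outside B.

09:55–10:50, 12:50–13:05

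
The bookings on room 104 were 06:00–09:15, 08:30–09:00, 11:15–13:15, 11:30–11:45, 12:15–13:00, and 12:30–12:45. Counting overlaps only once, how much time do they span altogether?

5 h 15 min

Merged: 06:00–09:15, 11:15–13:15.
Lengths: 3 h 15 min + 2 h = 5 h 15 min.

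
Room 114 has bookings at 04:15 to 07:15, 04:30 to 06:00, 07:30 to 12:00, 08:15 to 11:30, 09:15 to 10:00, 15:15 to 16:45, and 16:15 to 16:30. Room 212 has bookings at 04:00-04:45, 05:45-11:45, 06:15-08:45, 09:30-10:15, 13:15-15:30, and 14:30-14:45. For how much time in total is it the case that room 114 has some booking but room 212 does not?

2 h 30 min

A, merged: 04:15–07:15, 07:30–12:00, 15:15–16:45.
B, merged: 04:00–04:45, 05:45–11:45, 13:15–15:30.
A \ B = 04:45–05:45, 11:45–12:00, 15:30–16:45.
Total: 1 h + 15 min + 1 h 15 min = 2 h 30 min.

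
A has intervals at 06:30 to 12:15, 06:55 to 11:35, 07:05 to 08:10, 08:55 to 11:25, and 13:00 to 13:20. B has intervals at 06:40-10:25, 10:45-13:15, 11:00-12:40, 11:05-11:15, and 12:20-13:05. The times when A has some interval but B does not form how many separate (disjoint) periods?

A, merged: 06:30–12:15, 13:00–13:20.
B, merged: 06:40–10:25, 10:45–13:15.
A \ B = 06:30–06:40, 10:25–10:45, 13:15–13:20.
That is 3 disjoint pieces.

3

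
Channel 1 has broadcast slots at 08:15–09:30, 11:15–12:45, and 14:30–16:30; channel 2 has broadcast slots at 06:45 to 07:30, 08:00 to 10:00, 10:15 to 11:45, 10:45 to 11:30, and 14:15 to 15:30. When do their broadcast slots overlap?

B, merged: 06:45–07:30, 08:00–10:00, 10:15–11:45, 14:15–15:30.
08:15–09:30 meets the second set on 08:15–09:30.
11:15–12:45 meets the second set on 11:15–11:45.
14:30–16:30 meets the second set on 14:30–15:30.

08:15–09:30, 11:15–11:45, 14:30–15:30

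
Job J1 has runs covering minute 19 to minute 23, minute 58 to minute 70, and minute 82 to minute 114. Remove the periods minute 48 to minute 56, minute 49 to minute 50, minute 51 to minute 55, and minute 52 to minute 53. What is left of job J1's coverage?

minute 19 to minute 23, minute 58 to minute 70, minute 82 to minute 114

B, merged: minute 48 to minute 56.
minute 19 to minute 23: no B overlap → unchanged.
minute 58 to minute 70: no B overlap → unchanged.
minute 82 to minute 114: no B overlap → unchanged.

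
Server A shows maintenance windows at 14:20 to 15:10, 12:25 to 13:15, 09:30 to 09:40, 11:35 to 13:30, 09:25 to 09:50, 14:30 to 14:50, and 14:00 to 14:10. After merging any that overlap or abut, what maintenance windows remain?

09:25–09:50, 11:35–13:30, 14:00–14:10, 14:20–15:10

Sort by start: 09:25–09:50, 09:30–09:40, 11:35–13:30, 12:25–13:15, 14:00–14:10, 14:20–15:10, 14:30–14:50.
09:30–09:40 overlaps/touches 09:25–09:50 → extend to 09:25–09:50.
11:35–13:30 is disjoint → start new block.
12:25–13:15 overlaps/touches 11:35–13:30 → extend to 11:35–13:30.
14:00–14:10 is disjoint → start new block.
14:20–15:10 is disjoint → start new block.
14:30–14:50 overlaps/touches 14:20–15:10 → extend to 14:20–15:10.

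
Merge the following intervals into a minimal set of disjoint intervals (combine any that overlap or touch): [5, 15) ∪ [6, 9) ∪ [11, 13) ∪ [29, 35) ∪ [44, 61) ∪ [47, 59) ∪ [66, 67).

[5, 15) ∪ [29, 35) ∪ [44, 61) ∪ [66, 67)

[6, 9) overlaps/touches [5, 15) → extend to [5, 15).
[11, 13) overlaps/touches [5, 15) → extend to [5, 15).
[29, 35) is disjoint → start new block.
[44, 61) is disjoint → start new block.
[47, 59) overlaps/touches [44, 61) → extend to [44, 61).
[66, 67) is disjoint → start new block.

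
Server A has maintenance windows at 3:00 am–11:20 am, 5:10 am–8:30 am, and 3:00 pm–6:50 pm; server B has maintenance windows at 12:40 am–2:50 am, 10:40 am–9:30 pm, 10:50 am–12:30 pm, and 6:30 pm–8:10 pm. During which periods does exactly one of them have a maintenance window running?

First set merges to 3:00 am–11:20 am, 3:00 pm–6:50 pm.
Second set merges to 12:40 am–2:50 am, 10:40 am–9:30 pm.
A \ B = 3:00 am–10:40 am.
B \ A = 12:40 am–2:50 am, 11:20 am–3:00 pm, 6:50 pm–9:30 pm.
Union of the two gives the symmetric difference.

12:40 am–2:50 am, 3:00 am–10:40 am, 11:20 am–3:00 pm, 6:50 pm–9:30 pm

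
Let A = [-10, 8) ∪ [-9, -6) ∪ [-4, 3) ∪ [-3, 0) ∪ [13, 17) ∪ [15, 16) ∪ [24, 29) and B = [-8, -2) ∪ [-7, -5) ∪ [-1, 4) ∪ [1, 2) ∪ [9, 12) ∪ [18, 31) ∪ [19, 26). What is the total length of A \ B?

Merge the first list: [-10, 8), [13, 17), [24, 29).
Merge the second list: [-8, -2), [-1, 4), [9, 12), [18, 31).
A \ B = [-10, -8), [-2, -1), [4, 8), [13, 17).
Total: 2 + 1 + 4 + 4 = 11.

11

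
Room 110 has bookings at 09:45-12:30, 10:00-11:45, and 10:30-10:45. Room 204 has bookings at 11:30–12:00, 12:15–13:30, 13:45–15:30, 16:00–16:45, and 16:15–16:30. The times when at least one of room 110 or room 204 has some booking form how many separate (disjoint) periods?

A, merged: 09:45-12:30.
B, merged: 11:30-12:00, 12:15-13:30, 13:45-15:30, 16:00-16:45.
A ∪ B = 09:45-13:30, 13:45-15:30, 16:00-16:45.
That is 3 disjoint pieces.

3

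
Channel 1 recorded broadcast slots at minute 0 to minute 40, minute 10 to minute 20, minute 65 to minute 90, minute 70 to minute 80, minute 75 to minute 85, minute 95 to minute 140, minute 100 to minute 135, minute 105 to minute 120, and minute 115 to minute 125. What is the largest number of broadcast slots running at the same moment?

4

Sweep endpoints in order; track running count of active intervals.
Peak of 4 reached at minute 115.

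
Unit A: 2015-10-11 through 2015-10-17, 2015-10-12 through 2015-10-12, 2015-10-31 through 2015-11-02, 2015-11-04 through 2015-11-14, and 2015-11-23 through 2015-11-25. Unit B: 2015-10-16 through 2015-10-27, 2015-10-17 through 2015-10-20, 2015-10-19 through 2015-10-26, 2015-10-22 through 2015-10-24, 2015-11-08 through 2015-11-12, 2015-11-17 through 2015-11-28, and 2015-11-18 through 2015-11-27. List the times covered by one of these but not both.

2015-10-11 through 2015-10-15, 2015-10-18 through 2015-10-27, 2015-10-31 through 2015-11-02, 2015-11-04 through 2015-11-07, 2015-11-13 through 2015-11-14, 2015-11-17 through 2015-11-22, 2015-11-26 through 2015-11-28

A, merged: 2015-10-11 through 2015-10-17, 2015-10-31 through 2015-11-02, 2015-11-04 through 2015-11-14, 2015-11-23 through 2015-11-25.
B, merged: 2015-10-16 through 2015-10-27, 2015-11-08 through 2015-11-12, 2015-11-17 through 2015-11-28.
Only in the first: 2015-10-11 through 2015-10-15, 2015-10-31 through 2015-11-02, 2015-11-04 through 2015-11-07, 2015-11-13 through 2015-11-14.
Only in the second: 2015-10-18 through 2015-10-27, 2015-11-17 through 2015-11-22, 2015-11-26 through 2015-11-28.
Together these are the periods covered by exactly one.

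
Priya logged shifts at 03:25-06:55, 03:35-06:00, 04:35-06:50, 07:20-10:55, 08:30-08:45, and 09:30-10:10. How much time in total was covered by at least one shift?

Merged: 03:25–06:55, 07:20–10:55.
Lengths: 3 h 30 min + 3 h 35 min = 7 h 5 min.

7 h 5 min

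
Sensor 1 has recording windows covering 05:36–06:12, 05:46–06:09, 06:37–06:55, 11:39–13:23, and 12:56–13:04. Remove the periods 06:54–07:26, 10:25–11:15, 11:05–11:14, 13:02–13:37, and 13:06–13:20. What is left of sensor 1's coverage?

05:36–06:12, 06:37–06:54, 11:39–13:02

First set merges to 05:36–06:12, 06:37–06:55, 11:39–13:23.
Second set merges to 06:54–07:26, 10:25–11:15, 13:02–13:37.
05:36–06:12 is untouched.
06:37–06:55 with B removed leaves 06:37–06:54.
11:39–13:23 with B removed leaves 11:39–13:02.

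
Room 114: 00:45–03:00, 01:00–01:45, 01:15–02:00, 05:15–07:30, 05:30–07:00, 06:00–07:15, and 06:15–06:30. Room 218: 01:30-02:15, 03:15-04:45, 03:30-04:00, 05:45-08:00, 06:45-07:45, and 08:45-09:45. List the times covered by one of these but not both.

A, merged: 00:45–03:00, 05:15–07:30.
B, merged: 01:30–02:15, 03:15–04:45, 05:45–08:00, 08:45–09:45.
A but not B: 00:45–01:30, 02:15–03:00, 05:15–05:45.
B but not A: 03:15–04:45, 07:30–08:00, 08:45–09:45.
Combining gives A △ B.

00:45–01:30, 02:15–03:00, 03:15–04:45, 05:15–05:45, 07:30–08:00, 08:45–09:45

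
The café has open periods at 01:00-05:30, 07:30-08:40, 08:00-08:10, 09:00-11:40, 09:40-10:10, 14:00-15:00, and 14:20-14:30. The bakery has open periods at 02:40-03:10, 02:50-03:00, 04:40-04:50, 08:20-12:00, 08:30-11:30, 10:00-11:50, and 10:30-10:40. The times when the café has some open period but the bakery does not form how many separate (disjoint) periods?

5

First set merges to 01:00-05:30, 07:30-08:40, 09:00-11:40, 14:00-15:00.
Second set merges to 02:40-03:10, 04:40-04:50, 08:20-12:00.
A \ B = 01:00-02:40, 03:10-04:40, 04:50-05:30, 07:30-08:20, 14:00-15:00.
That is 5 disjoint pieces.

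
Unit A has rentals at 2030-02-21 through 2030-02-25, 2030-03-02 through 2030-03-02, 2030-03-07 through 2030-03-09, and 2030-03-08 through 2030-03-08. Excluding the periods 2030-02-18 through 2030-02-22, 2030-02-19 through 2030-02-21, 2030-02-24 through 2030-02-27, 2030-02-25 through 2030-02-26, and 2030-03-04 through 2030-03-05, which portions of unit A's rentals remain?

2030-02-23 through 2030-02-23, 2030-03-02 through 2030-03-02, 2030-03-07 through 2030-03-09

Merge the first list: 2030-02-21 through 2030-02-25, 2030-03-02 through 2030-03-02, 2030-03-07 through 2030-03-09.
Merge the second list: 2030-02-18 through 2030-02-22, 2030-02-24 through 2030-02-27, 2030-03-04 through 2030-03-05.
2030-02-21 through 2030-02-25 with B removed leaves 2030-02-23 through 2030-02-23.
2030-03-02 through 2030-03-02 is untouched.
2030-03-07 through 2030-03-09 is untouched.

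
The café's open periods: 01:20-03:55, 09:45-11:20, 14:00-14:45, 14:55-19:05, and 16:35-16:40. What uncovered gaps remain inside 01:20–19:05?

Covered (merged): 01:20–03:55, 09:45–11:20, 14:00–14:45, 14:55–19:05.
Uncovered inside 01:20–19:05: 03:55–09:45, 11:20–14:00, 14:45–14:55.

03:55–09:45, 11:20–14:00, 14:45–14:55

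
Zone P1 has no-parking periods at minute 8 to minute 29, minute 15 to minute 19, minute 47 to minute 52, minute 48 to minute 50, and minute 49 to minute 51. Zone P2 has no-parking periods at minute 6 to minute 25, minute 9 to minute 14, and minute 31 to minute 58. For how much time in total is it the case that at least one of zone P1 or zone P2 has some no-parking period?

50 minutes

First set merges to minute 8 to minute 29, minute 47 to minute 52.
Second set merges to minute 6 to minute 25, minute 31 to minute 58.
A ∪ B = minute 6 to minute 29, minute 31 to minute 58.
Total: 23 minutes + 27 minutes = 50 minutes.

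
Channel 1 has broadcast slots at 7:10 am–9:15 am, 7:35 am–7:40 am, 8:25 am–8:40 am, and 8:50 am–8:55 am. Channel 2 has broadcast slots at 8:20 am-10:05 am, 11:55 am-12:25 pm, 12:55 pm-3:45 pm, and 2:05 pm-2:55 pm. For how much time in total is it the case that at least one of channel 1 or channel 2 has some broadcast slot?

6 h 15 min

A, merged: 7:10 am–9:15 am.
B, merged: 8:20 am–10:05 am, 11:55 am–12:25 pm, 12:55 pm–3:45 pm.
A ∪ B = 7:10 am–10:05 am, 11:55 am–12:25 pm, 12:55 pm–3:45 pm.
Total: 2 h 55 min + 30 min + 2 h 50 min = 6 h 15 min.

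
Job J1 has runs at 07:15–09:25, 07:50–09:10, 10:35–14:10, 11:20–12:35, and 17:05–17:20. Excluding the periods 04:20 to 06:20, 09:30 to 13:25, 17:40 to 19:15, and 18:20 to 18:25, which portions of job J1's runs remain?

07:15-09:25, 13:25-14:10, 17:05-17:20

Merge the first list: 07:15-09:25, 10:35-14:10, 17:05-17:20.
Merge the second list: 04:20-06:20, 09:30-13:25, 17:40-19:15.
07:15-09:25: no B overlap → unchanged.
10:35-14:10 minus B → 13:25-14:10.
17:05-17:20: no B overlap → unchanged.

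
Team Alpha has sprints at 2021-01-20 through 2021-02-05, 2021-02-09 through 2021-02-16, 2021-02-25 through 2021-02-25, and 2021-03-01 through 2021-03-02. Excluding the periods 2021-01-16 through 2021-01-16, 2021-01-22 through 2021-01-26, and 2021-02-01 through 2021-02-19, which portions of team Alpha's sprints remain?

2021-01-20 through 2021-01-21, 2021-01-27 through 2021-01-31, 2021-02-25 through 2021-02-25, 2021-03-01 through 2021-03-02

2021-01-20 through 2021-02-05 \ B = 2021-01-20 through 2021-01-21, 2021-01-27 through 2021-01-31.
2021-02-09 through 2021-02-16: entirely removed.
2021-02-25 through 2021-02-25: nothing removed.
2021-03-01 through 2021-03-02: nothing removed.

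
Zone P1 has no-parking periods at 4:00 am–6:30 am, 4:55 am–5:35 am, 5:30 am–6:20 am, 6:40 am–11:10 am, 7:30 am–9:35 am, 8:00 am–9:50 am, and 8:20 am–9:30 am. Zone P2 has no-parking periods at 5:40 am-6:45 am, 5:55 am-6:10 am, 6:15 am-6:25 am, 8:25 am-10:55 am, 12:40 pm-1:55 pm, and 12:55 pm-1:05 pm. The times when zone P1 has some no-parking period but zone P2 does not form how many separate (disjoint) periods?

A, merged: 4:00 am-6:30 am, 6:40 am-11:10 am.
B, merged: 5:40 am-6:45 am, 8:25 am-10:55 am, 12:40 pm-1:55 pm.
A \ B = 4:00 am-5:40 am, 6:45 am-8:25 am, 10:55 am-11:10 am.
That is 3 disjoint pieces.

3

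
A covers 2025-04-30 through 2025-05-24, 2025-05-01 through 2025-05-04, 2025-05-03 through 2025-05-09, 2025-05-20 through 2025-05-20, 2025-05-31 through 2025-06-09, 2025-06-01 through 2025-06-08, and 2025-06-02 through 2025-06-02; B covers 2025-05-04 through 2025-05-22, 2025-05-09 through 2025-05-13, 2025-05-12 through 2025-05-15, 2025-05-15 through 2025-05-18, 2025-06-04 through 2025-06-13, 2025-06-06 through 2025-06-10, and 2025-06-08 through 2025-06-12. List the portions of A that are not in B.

First set merges to 2025-04-30 through 2025-05-24, 2025-05-31 through 2025-06-09.
Second set merges to 2025-05-04 through 2025-05-22, 2025-06-04 through 2025-06-13.
2025-04-30 through 2025-05-24 minus B → 2025-04-30 through 2025-05-03, 2025-05-23 through 2025-05-24.
2025-05-31 through 2025-06-09 minus B → 2025-05-31 through 2025-06-03.

2025-04-30 through 2025-05-03, 2025-05-23 through 2025-05-24, 2025-05-31 through 2025-06-03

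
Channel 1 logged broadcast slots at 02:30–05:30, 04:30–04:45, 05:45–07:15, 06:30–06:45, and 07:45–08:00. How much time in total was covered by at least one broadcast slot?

4 h 45 min

Merged: 02:30-05:30, 05:45-07:15, 07:45-08:00.
Lengths: 3 h + 1 h 30 min + 15 min = 4 h 45 min.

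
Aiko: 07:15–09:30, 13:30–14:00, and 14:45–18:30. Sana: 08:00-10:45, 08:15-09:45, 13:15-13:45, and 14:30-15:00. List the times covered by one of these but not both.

07:15–08:00, 09:30–10:45, 13:15–13:30, 13:45–14:00, 14:30–14:45, 15:00–18:30

Merge the second list: 08:00–10:45, 13:15–13:45, 14:30–15:00.
Only in the first: 07:15–08:00, 13:45–14:00, 15:00–18:30.
Only in the second: 09:30–10:45, 13:15–13:30, 14:30–14:45.
Together these are the periods covered by exactly one.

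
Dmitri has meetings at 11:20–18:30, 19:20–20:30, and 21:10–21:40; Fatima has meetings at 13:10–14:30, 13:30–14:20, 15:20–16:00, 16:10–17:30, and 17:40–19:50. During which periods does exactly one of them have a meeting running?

11:20–13:10, 14:30–15:20, 16:00–16:10, 17:30–17:40, 18:30–19:20, 19:50–20:30, 21:10–21:40

Second set merges to 13:10–14:30, 15:20–16:00, 16:10–17:30, 17:40–19:50.
A \ B = 11:20–13:10, 14:30–15:20, 16:00–16:10, 17:30–17:40, 19:50–20:30, 21:10–21:40.
B \ A = 18:30–19:20.
Union of the two gives the symmetric difference.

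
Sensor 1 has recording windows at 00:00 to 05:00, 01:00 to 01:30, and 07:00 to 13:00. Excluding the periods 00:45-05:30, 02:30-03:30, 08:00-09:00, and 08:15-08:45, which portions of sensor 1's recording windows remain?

First set merges to 00:00–05:00, 07:00–13:00.
Second set merges to 00:45–05:30, 08:00–09:00.
00:00–05:00 \ B = 00:00–00:45.
07:00–13:00 \ B = 07:00–08:00, 09:00–13:00.

00:00–00:45, 07:00–08:00, 09:00–13:00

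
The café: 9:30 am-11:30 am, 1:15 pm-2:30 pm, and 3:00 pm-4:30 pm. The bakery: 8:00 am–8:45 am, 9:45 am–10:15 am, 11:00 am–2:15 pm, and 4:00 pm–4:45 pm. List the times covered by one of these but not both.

Only in the first: 9:30 am–9:45 am, 10:15 am–11:00 am, 2:15 pm–2:30 pm, 3:00 pm–4:00 pm.
Only in the second: 8:00 am–8:45 am, 11:30 am–1:15 pm, 4:30 pm–4:45 pm.
Together these are the periods covered by exactly one.

8:00 am–8:45 am, 9:30 am–9:45 am, 10:15 am–11:00 am, 11:30 am–1:15 pm, 2:15 pm–2:30 pm, 3:00 pm–4:00 pm, 4:30 pm–4:45 pm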